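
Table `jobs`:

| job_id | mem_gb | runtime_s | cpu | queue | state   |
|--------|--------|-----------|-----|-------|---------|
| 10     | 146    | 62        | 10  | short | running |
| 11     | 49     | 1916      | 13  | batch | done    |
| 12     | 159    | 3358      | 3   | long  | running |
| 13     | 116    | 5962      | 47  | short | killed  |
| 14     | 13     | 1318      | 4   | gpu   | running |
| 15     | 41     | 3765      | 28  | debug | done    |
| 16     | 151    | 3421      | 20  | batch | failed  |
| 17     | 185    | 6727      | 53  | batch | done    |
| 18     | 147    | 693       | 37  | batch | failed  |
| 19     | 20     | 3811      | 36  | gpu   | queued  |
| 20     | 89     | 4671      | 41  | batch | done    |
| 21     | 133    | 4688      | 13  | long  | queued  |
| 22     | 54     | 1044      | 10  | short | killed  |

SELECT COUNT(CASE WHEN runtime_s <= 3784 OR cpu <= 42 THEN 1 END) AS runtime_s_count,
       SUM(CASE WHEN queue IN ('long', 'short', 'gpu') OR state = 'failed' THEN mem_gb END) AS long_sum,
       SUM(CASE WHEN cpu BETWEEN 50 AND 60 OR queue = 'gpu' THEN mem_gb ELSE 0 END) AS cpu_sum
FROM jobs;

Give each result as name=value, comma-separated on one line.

runtime_s_count=11, long_sum=939, cpu_sum=218

[runtime_s_count: runtime_s <= 3784 OR cpu <= 42]
job_id=10: ✓ → 1
job_id=11: ✓ → 1
job_id=12: ✓ → 1
job_id=13: ✗
job_id=14: ✓ → 1
job_id=15: ✓ → 1
job_id=16: ✓ → 1
job_id=17: ✗
job_id=18: ✓ → 1
job_id=19: ✓ → 1
job_id=20: ✓ → 1
job_id=21: ✓ → 1
job_id=22: ✓ → 1
runtime_s_count = COUNT(1, 1, 1, 1, 1, 1, 1, 1, 1, 1, 1) = 11
—
[long_sum: queue IN ('long', 'short', 'gpu') OR state = 'failed']
job_id=10: ✓ → 146
job_id=11: ✗
job_id=12: ✓ → 159
job_id=13: ✓ → 116
job_id=14: ✓ → 13
job_id=15: ✗
job_id=16: ✓ → 151
job_id=17: ✗
job_id=18: ✓ → 147
job_id=19: ✓ → 20
job_id=20: ✗
job_id=21: ✓ → 133
job_id=22: ✓ → 54
long_sum = 146 + 159 + 116 + 13 + 151 + 147 + 20 + 133 + 54 = 939
—
[cpu_sum: cpu BETWEEN 50 AND 60 OR queue = 'gpu']
job_id=10: ✗
job_id=11: ✗
job_id=12: ✗
job_id=13: ✗
job_id=14: ✓ → 13
job_id=15: ✗
job_id=16: ✗
job_id=17: ✓ → 185
job_id=18: ✗
job_id=19: ✓ → 20
job_id=20: ✗
job_id=21: ✗
job_id=22: ✗
cpu_sum = 13 + 185 + 20 = 218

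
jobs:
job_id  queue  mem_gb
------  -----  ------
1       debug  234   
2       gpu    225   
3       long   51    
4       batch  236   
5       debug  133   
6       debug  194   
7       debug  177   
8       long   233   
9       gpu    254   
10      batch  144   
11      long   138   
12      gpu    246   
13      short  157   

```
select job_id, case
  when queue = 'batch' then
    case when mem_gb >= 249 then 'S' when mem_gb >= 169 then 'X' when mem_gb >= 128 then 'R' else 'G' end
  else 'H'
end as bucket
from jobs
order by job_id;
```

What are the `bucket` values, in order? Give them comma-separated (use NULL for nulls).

job_id=1: queue='debug' → outer ELSE → H
job_id=2: queue='gpu' → outer ELSE → H
job_id=3: queue='long' → outer ELSE → H
job_id=4: queue='batch' → inner[mem_gb >= 169] → X
job_id=5: queue='debug' → outer ELSE → H
job_id=6: queue='debug' → outer ELSE → H
job_id=7: queue='debug' → outer ELSE → H
job_id=8: queue='long' → outer ELSE → H
job_id=9: queue='gpu' → outer ELSE → H
job_id=10: queue='batch' → inner[mem_gb >= 128] → R
job_id=11: queue='long' → outer ELSE → H
job_id=12: queue='gpu' → outer ELSE → H
job_id=13: queue='short' → outer ELSE → H

H, H, H, X, H, H, H, H, H, R, H, H, H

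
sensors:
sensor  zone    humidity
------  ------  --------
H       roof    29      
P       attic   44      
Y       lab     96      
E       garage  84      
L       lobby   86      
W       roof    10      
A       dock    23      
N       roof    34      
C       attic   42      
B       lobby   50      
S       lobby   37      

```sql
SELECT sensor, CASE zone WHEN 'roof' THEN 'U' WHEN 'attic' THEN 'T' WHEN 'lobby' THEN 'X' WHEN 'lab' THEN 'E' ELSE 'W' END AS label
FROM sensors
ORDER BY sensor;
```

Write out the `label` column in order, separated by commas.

W, X, T, W, U, X, U, T, X, U, E

sensor=A: ELSE → W
sensor=B: zone='lobby' → X
sensor=C: zone='attic' → T
sensor=E: ELSE → W
sensor=H: zone='roof' → U
sensor=L: zone='lobby' → X
sensor=N: zone='roof' → U
sensor=P: zone='attic' → T
sensor=S: zone='lobby' → X
sensor=W: zone='roof' → U
sensor=Y: zone='lab' → E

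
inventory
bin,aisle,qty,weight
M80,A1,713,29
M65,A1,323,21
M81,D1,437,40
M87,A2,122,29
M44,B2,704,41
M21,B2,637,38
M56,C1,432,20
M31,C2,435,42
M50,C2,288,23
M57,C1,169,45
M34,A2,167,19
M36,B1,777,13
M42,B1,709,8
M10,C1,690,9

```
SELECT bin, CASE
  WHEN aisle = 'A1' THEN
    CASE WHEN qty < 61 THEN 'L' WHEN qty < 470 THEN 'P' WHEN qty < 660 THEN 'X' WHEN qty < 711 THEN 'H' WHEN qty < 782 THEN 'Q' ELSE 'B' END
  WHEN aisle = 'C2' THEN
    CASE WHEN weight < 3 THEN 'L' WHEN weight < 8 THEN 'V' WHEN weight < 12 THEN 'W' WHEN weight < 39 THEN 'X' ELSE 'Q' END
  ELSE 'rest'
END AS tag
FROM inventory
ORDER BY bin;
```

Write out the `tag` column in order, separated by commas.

rest, rest, Q, rest, rest, rest, rest, X, rest, rest, P, Q, rest, rest

bin=M10: aisle='C1' → outer ELSE → rest
bin=M21: aisle='B2' → outer ELSE → rest
bin=M31: aisle='C2' → inner[ELSE] → Q
bin=M34: aisle='A2' → outer ELSE → rest
bin=M36: aisle='B1' → outer ELSE → rest
bin=M42: aisle='B1' → outer ELSE → rest
bin=M44: aisle='B2' → outer ELSE → rest
bin=M50: aisle='C2' → inner[weight < 39] → X
bin=M56: aisle='C1' → outer ELSE → rest
bin=M57: aisle='C1' → outer ELSE → rest
bin=M65: aisle='A1' → inner[qty < 470] → P
bin=M80: aisle='A1' → inner[qty < 782] → Q
bin=M81: aisle='D1' → outer ELSE → rest
bin=M87: aisle='A2' → outer ELSE → rest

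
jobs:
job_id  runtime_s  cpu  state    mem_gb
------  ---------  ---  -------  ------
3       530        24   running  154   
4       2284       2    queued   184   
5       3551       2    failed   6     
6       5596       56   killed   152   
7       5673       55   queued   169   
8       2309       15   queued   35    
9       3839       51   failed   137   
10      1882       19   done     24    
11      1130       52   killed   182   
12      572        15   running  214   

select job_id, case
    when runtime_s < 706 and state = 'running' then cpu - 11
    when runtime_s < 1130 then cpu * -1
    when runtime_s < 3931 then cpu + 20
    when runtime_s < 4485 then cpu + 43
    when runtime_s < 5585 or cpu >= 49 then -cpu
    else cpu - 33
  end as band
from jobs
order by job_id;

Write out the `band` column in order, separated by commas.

job_id=3: runtime_s < 706 and state = 'running' → 13
job_id=4: runtime_s < 3931 → 22
job_id=5: runtime_s < 3931 → 22
job_id=6: runtime_s < 5585 or cpu >= 49 → -56
job_id=7: runtime_s < 5585 or cpu >= 49 → -55
job_id=8: runtime_s < 3931 → 35
job_id=9: runtime_s < 3931 → 71
job_id=10: runtime_s < 3931 → 39
job_id=11: runtime_s < 3931 → 72
job_id=12: runtime_s < 706 and state = 'running' → 4

13, 22, 22, -56, -55, 35, 71, 39, 72, 4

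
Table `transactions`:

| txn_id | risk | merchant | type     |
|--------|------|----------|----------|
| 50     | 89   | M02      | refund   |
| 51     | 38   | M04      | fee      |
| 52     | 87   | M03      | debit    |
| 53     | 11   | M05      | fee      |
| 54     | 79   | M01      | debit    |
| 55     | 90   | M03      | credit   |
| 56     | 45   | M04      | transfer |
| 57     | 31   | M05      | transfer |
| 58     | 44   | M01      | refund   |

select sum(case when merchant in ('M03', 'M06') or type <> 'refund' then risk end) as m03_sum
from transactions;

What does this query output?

381

txn_id=50: ✗
txn_id=51: ✓ → 38
txn_id=52: ✓ → 87
txn_id=53: ✓ → 11
txn_id=54: ✓ → 79
txn_id=55: ✓ → 90
txn_id=56: ✓ → 45
txn_id=57: ✓ → 31
txn_id=58: ✗
m03_sum = 38 + 87 + 11 + 79 + 90 + 45 + 31 = 381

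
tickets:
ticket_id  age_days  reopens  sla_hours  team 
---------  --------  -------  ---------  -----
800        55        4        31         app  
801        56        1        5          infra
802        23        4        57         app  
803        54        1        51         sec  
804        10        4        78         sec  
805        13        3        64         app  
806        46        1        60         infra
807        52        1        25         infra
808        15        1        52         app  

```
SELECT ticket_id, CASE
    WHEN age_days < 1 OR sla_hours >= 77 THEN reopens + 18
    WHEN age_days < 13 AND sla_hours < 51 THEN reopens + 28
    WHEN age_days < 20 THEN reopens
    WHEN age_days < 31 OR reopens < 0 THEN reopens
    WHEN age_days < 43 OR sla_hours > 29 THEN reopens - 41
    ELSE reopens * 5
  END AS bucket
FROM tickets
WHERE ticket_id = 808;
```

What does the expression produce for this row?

1

ticket_id = 808: age_days=15, reopens=1, sla_hours=52, team=app.
age_days < 1 OR sla_hours >= 77 → false
age_days < 13 AND sla_hours < 51 → false
age_days < 20 → true → 1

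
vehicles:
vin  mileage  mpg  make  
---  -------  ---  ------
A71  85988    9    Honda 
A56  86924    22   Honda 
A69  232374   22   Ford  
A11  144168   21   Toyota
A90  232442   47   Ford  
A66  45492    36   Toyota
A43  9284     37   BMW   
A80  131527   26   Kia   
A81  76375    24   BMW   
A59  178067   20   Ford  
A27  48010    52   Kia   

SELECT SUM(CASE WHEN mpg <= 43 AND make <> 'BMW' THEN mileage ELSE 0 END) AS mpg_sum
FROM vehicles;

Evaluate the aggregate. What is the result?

vin=A71: ✓ → 85988
vin=A56: ✓ → 86924
vin=A69: ✓ → 232374
vin=A11: ✓ → 144168
vin=A90: ✗
vin=A66: ✓ → 45492
vin=A43: ✗
vin=A80: ✓ → 131527
vin=A81: ✗
vin=A59: ✓ → 178067
vin=A27: ✗
mpg_sum = 85988 + 86924 + 232374 + 144168 + 45492 + 131527 + 178067 = 904540

904540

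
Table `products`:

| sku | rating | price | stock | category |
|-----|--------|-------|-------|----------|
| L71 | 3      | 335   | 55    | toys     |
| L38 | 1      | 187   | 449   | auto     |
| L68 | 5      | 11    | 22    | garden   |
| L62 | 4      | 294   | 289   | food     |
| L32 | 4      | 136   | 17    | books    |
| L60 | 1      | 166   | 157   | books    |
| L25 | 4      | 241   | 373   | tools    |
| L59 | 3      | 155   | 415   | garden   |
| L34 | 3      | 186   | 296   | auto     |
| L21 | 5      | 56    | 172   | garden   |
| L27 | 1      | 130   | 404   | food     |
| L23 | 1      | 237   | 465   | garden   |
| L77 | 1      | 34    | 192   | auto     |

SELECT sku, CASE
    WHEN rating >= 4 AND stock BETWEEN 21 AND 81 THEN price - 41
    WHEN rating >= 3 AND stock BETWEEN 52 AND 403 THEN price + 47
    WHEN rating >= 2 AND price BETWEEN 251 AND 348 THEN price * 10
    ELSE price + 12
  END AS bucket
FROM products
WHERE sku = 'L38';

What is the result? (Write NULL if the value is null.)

sku = L38: rating=1, price=187, stock=449, category=auto.
rating >= 4 AND stock BETWEEN 21 AND 81 → false
rating >= 3 AND stock BETWEEN 52 AND 403 → false
rating >= 2 AND price BETWEEN 251 AND 348 → false
No prior WHEN matched → ELSE → 199

199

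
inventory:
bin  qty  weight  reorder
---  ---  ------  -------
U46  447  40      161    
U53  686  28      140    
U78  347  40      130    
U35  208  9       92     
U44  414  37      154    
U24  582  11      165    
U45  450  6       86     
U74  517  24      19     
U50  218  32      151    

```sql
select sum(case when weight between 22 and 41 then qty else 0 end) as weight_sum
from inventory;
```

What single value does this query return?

bin=U46: ✓ → 447
bin=U53: ✓ → 686
bin=U78: ✓ → 347
bin=U35: ✗
bin=U44: ✓ → 414
bin=U24: ✗
bin=U45: ✗
bin=U74: ✓ → 517
bin=U50: ✓ → 218
weight_sum = 447 + 686 + 347 + 414 + 517 + 218 = 2629

2629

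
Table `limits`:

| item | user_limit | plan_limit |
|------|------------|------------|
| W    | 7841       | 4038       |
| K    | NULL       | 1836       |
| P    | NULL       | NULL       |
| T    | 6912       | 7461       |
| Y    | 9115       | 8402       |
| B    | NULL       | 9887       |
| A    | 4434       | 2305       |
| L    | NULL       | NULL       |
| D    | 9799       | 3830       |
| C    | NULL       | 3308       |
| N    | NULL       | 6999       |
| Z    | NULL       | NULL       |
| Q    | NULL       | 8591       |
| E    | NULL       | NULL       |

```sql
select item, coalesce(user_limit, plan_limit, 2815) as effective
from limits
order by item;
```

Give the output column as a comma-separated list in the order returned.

item=A: user_limit=4434 → 4434
item=B: user_limit=NULL, plan_limit=9887 → 9887
item=C: user_limit=NULL, plan_limit=3308 → 3308
item=D: user_limit=9799 → 9799
item=E: user_limit=NULL, plan_limit=NULL, → literal 2815 → 2815
item=K: user_limit=NULL, plan_limit=1836 → 1836
item=L: user_limit=NULL, plan_limit=NULL, → literal 2815 → 2815
item=N: user_limit=NULL, plan_limit=6999 → 6999
item=P: user_limit=NULL, plan_limit=NULL, → literal 2815 → 2815
item=Q: user_limit=NULL, plan_limit=8591 → 8591
item=T: user_limit=6912 → 6912
item=W: user_limit=7841 → 7841
item=Y: user_limit=9115 → 9115
item=Z: user_limit=NULL, plan_limit=NULL, → literal 2815 → 2815

4434, 9887, 3308, 9799, 2815, 1836, 2815, 6999, 2815, 8591, 6912, 7841, 9115, 2815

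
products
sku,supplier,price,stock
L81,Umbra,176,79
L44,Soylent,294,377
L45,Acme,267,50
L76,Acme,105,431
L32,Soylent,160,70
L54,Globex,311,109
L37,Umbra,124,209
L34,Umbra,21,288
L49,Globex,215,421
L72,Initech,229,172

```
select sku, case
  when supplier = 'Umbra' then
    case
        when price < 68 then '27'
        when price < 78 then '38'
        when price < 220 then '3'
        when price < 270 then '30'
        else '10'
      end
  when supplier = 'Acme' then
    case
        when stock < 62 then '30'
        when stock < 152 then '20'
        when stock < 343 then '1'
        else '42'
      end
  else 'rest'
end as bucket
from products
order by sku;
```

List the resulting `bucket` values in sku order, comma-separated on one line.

sku=L32: supplier='Soylent' → outer ELSE → rest
sku=L34: supplier='Umbra' → inner[price < 68] → 27
sku=L37: supplier='Umbra' → inner[price < 220] → 3
sku=L44: supplier='Soylent' → outer ELSE → rest
sku=L45: supplier='Acme' → inner[stock < 62] → 30
sku=L49: supplier='Globex' → outer ELSE → rest
sku=L54: supplier='Globex' → outer ELSE → rest
sku=L72: supplier='Initech' → outer ELSE → rest
sku=L76: supplier='Acme' → inner[ELSE] → 42
sku=L81: supplier='Umbra' → inner[price < 220] → 3

rest, 27, 3, rest, 30, rest, rest, rest, 42, 3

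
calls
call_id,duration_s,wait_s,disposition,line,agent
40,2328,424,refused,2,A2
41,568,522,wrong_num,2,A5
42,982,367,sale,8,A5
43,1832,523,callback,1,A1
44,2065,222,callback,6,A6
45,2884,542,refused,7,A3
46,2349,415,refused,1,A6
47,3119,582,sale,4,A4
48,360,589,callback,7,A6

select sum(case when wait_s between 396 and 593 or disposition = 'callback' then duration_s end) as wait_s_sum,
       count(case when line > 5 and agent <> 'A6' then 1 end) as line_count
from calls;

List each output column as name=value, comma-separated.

[wait_s_sum: wait_s between 396 and 593 or disposition = 'callback']
call_id=40: ✓ → 2328
call_id=41: ✓ → 568
call_id=42: ✗
call_id=43: ✓ → 1832
call_id=44: ✓ → 2065
call_id=45: ✓ → 2884
call_id=46: ✓ → 2349
call_id=47: ✓ → 3119
call_id=48: ✓ → 360
wait_s_sum = 2328 + 568 + 1832 + 2065 + 2884 + 2349 + 3119 + 360 = 15505
—
[line_count: line > 5 and agent <> 'A6']
call_id=40: ✗
call_id=41: ✗
call_id=42: ✓ → 1
call_id=43: ✗
call_id=44: ✗
call_id=45: ✓ → 1
call_id=46: ✗
call_id=47: ✗
call_id=48: ✗
line_count = COUNT(1, 1) = 2

wait_s_sum=15505, line_count=2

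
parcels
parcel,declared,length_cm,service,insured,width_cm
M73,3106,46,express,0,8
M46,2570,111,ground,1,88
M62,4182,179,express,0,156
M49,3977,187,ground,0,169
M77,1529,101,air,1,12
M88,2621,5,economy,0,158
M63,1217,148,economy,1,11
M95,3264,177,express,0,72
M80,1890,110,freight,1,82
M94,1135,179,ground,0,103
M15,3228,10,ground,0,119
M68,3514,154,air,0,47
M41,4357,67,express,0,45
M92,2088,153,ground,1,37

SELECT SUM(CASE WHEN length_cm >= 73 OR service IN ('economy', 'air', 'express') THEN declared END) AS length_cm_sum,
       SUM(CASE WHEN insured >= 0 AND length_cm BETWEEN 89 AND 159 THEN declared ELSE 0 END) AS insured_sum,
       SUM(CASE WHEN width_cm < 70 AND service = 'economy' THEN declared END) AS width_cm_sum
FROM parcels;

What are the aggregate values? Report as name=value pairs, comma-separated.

[length_cm_sum: length_cm >= 73 OR service IN ('economy', 'air', 'express')]
parcel=M73: ✓ → 3106
parcel=M46: ✓ → 2570
parcel=M62: ✓ → 4182
parcel=M49: ✓ → 3977
parcel=M77: ✓ → 1529
parcel=M88: ✓ → 2621
parcel=M63: ✓ → 1217
parcel=M95: ✓ → 3264
parcel=M80: ✓ → 1890
parcel=M94: ✓ → 1135
parcel=M15: ✗
parcel=M68: ✓ → 3514
parcel=M41: ✓ → 4357
parcel=M92: ✓ → 2088
length_cm_sum = 3106 + 2570 + 4182 + 3977 + 1529 + 2621 + 1217 + 3264 + 1890 + 1135 + 3514 + 4357 + 2088 = 35450
—
[insured_sum: insured >= 0 AND length_cm BETWEEN 89 AND 159]
parcel=M73: ✗
parcel=M46: ✓ → 2570
parcel=M62: ✗
parcel=M49: ✗
parcel=M77: ✓ → 1529
parcel=M88: ✗
parcel=M63: ✓ → 1217
parcel=M95: ✗
parcel=M80: ✓ → 1890
parcel=M94: ✗
parcel=M15: ✗
parcel=M68: ✓ → 3514
parcel=M41: ✗
parcel=M92: ✓ → 2088
insured_sum = 2570 + 1529 + 1217 + 1890 + 3514 + 2088 = 12808
—
[width_cm_sum: width_cm < 70 AND service = 'economy']
parcel=M73: ✗
parcel=M46: ✗
parcel=M62: ✗
parcel=M49: ✗
parcel=M77: ✗
parcel=M88: ✗
parcel=M63: ✓ → 1217
parcel=M95: ✗
parcel=M80: ✗
parcel=M94: ✗
parcel=M15: ✗
parcel=M68: ✗
parcel=M41: ✗
parcel=M92: ✗
width_cm_sum = 1217

length_cm_sum=35450, insured_sum=12808, width_cm_sum=1217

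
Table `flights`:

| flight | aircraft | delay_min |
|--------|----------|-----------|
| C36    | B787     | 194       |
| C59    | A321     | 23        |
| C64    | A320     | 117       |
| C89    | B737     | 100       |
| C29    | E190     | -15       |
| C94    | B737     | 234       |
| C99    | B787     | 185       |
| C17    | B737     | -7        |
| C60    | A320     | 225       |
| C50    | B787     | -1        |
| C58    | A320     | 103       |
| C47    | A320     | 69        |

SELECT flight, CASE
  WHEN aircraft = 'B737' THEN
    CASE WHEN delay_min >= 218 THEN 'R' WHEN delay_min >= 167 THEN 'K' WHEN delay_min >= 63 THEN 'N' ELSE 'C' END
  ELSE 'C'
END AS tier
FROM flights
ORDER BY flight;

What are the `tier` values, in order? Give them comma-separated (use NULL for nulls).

flight=C17: aircraft='B737' → inner[ELSE] → C
flight=C29: aircraft='E190' → outer ELSE → C
flight=C36: aircraft='B787' → outer ELSE → C
flight=C47: aircraft='A320' → outer ELSE → C
flight=C50: aircraft='B787' → outer ELSE → C
flight=C58: aircraft='A320' → outer ELSE → C
flight=C59: aircraft='A321' → outer ELSE → C
flight=C60: aircraft='A320' → outer ELSE → C
flight=C64: aircraft='A320' → outer ELSE → C
flight=C89: aircraft='B737' → inner[delay_min >= 63] → N
flight=C94: aircraft='B737' → inner[delay_min >= 218] → R
flight=C99: aircraft='B787' → outer ELSE → C

C, C, C, C, C, C, C, C, C, N, R, C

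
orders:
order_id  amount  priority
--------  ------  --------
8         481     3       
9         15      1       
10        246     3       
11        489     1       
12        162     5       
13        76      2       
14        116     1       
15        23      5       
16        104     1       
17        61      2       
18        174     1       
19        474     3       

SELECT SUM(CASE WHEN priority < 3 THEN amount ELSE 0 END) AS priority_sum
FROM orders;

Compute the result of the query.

1035

order_id=8: ✗
order_id=9: ✓ → 15
order_id=10: ✗
order_id=11: ✓ → 489
order_id=12: ✗
order_id=13: ✓ → 76
order_id=14: ✓ → 116
order_id=15: ✗
order_id=16: ✓ → 104
order_id=17: ✓ → 61
order_id=18: ✓ → 174
order_id=19: ✗
priority_sum = 15 + 489 + 76 + 116 + 104 + 61 + 174 = 1035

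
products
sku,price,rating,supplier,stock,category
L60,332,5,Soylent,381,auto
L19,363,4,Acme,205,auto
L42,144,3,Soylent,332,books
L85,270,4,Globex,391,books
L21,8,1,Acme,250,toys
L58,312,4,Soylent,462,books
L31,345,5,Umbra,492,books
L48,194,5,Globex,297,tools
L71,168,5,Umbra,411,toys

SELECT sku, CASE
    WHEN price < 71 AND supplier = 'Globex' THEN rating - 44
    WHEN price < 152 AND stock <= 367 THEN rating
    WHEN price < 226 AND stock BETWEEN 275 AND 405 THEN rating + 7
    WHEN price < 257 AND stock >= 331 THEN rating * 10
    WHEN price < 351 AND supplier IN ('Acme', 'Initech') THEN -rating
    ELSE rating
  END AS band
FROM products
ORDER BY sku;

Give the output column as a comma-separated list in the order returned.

4, 1, 5, 3, 12, 4, 5, 50, 4

sku=L19: ELSE → 4
sku=L21: price < 152 AND stock <= 367 → 1
sku=L31: ELSE → 5
sku=L42: price < 152 AND stock <= 367 → 3
sku=L48: price < 226 AND stock BETWEEN 275 AND 405 → 12
sku=L58: ELSE → 4
sku=L60: ELSE → 5
sku=L71: price < 257 AND stock >= 331 → 50
sku=L85: ELSE → 4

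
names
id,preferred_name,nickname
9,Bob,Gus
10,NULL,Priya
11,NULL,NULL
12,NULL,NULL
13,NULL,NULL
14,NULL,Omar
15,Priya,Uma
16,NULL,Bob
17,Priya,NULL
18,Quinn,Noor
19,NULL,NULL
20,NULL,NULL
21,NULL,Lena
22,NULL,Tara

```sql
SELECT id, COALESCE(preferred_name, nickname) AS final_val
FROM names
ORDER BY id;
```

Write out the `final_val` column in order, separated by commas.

id=9: preferred_name=Bob → Bob
id=10: preferred_name=NULL, nickname=Priya → Priya
id=11: preferred_name=NULL, nickname=NULL (all NULL) → NULL
id=12: preferred_name=NULL, nickname=NULL (all NULL) → NULL
id=13: preferred_name=NULL, nickname=NULL (all NULL) → NULL
id=14: preferred_name=NULL, nickname=Omar → Omar
id=15: preferred_name=Priya → Priya
id=16: preferred_name=NULL, nickname=Bob → Bob
id=17: preferred_name=Priya → Priya
id=18: preferred_name=Quinn → Quinn
id=19: preferred_name=NULL, nickname=NULL (all NULL) → NULL
id=20: preferred_name=NULL, nickname=NULL (all NULL) → NULL
id=21: preferred_name=NULL, nickname=Lena → Lena
id=22: preferred_name=NULL, nickname=Tara → Tara

Bob, Priya, NULL, NULL, NULL, Omar, Priya, Bob, Priya, Quinn, NULL, NULL, Lena, Tara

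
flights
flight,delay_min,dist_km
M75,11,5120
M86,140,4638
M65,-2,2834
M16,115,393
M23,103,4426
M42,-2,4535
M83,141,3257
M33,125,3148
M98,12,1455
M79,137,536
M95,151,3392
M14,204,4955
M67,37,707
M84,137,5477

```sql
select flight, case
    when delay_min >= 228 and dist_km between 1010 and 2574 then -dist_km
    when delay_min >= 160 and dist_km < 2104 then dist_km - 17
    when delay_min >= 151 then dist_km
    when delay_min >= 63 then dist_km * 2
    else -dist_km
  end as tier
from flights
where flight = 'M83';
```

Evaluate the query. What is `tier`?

6514

flight = M83: delay_min=141, dist_km=3257.
delay_min >= 228 and dist_km between 1010 and 2574 → false
delay_min >= 160 and dist_km < 2104 → false
delay_min >= 151 → false
delay_min >= 63 → true → 6514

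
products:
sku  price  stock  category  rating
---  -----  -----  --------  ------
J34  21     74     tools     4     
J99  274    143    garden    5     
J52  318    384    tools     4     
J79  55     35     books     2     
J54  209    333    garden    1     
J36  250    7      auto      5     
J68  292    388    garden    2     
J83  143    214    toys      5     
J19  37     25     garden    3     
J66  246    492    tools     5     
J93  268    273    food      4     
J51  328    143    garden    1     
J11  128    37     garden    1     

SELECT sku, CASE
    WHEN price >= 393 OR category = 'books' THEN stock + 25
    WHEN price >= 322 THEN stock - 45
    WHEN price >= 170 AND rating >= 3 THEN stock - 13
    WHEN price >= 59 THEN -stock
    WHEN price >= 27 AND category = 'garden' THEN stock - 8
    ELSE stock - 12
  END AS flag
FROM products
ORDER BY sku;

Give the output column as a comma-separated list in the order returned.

-37, 17, 62, -6, 98, 371, -333, 479, -388, 60, -214, 260, 130

sku=J11: price >= 59 → -37
sku=J19: price >= 27 AND category = 'garden' → 17
sku=J34: ELSE → 62
sku=J36: price >= 170 AND rating >= 3 → -6
sku=J51: price >= 322 → 98
sku=J52: price >= 170 AND rating >= 3 → 371
sku=J54: price >= 59 → -333
sku=J66: price >= 170 AND rating >= 3 → 479
sku=J68: price >= 59 → -388
sku=J79: price >= 393 OR category = 'books' → 60
sku=J83: price >= 59 → -214
sku=J93: price >= 170 AND rating >= 3 → 260
sku=J99: price >= 170 AND rating >= 3 → 130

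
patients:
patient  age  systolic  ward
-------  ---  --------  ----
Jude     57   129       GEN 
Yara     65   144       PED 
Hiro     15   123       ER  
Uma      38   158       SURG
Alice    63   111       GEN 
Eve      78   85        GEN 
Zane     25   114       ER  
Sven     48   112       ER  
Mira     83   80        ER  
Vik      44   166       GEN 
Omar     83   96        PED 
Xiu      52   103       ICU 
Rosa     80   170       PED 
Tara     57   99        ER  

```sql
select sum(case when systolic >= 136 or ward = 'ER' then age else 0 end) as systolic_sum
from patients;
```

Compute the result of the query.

455

patient=Jude: ✗
patient=Yara: ✓ → 65
patient=Hiro: ✓ → 15
patient=Uma: ✓ → 38
patient=Alice: ✗
patient=Eve: ✗
patient=Zane: ✓ → 25
patient=Sven: ✓ → 48
patient=Mira: ✓ → 83
patient=Vik: ✓ → 44
patient=Omar: ✗
patient=Xiu: ✗
patient=Rosa: ✓ → 80
patient=Tara: ✓ → 57
systolic_sum = 65 + 15 + 38 + 25 + 48 + 83 + 44 + 80 + 57 = 455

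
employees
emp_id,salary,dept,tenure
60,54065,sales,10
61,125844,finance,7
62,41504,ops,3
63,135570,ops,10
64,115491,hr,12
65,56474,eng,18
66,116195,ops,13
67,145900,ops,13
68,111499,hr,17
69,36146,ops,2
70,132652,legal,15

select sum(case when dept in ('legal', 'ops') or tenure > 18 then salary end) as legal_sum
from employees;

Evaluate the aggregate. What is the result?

emp_id=60: ✗
emp_id=61: ✗
emp_id=62: ✓ → 41504
emp_id=63: ✓ → 135570
emp_id=64: ✗
emp_id=65: ✗
emp_id=66: ✓ → 116195
emp_id=67: ✓ → 145900
emp_id=68: ✗
emp_id=69: ✓ → 36146
emp_id=70: ✓ → 132652
legal_sum = 41504 + 135570 + 116195 + 145900 + 36146 + 132652 = 607967

607967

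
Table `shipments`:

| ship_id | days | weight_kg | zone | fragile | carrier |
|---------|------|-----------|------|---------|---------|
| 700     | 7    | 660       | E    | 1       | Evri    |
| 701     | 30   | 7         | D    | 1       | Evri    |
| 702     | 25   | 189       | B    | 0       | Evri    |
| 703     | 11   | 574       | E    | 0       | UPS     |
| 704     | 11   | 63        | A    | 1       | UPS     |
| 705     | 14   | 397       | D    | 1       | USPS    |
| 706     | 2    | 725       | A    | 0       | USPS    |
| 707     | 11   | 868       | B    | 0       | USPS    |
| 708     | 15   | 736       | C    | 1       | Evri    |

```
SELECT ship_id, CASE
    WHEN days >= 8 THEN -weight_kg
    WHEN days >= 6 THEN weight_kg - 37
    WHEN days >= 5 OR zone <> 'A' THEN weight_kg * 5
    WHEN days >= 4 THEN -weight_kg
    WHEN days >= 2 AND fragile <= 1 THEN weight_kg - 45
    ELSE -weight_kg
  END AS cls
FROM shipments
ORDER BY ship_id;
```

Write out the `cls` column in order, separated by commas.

623, -7, -189, -574, -63, -397, 680, -868, -736

ship_id=700: days >= 6 → 623
ship_id=701: days >= 8 → -7
ship_id=702: days >= 8 → -189
ship_id=703: days >= 8 → -574
ship_id=704: days >= 8 → -63
ship_id=705: days >= 8 → -397
ship_id=706: days >= 2 AND fragile <= 1 → 680
ship_id=707: days >= 8 → -868
ship_id=708: days >= 8 → -736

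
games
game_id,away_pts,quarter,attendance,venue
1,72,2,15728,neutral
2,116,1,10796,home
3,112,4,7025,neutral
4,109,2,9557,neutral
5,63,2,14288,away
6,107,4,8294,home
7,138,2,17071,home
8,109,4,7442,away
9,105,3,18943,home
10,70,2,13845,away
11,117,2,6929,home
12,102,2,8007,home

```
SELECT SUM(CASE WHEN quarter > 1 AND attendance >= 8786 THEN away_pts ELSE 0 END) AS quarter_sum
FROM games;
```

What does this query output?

557

game_id=1: ✓ → 72
game_id=2: ✗
game_id=3: ✗
game_id=4: ✓ → 109
game_id=5: ✓ → 63
game_id=6: ✗
game_id=7: ✓ → 138
game_id=8: ✗
game_id=9: ✓ → 105
game_id=10: ✓ → 70
game_id=11: ✗
game_id=12: ✗
quarter_sum = 72 + 109 + 63 + 138 + 105 + 70 = 557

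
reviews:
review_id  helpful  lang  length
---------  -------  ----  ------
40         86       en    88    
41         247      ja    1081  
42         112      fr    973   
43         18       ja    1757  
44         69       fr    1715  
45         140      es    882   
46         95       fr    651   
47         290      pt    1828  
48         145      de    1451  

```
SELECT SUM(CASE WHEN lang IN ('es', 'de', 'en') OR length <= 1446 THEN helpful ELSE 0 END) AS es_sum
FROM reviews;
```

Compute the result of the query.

review_id=40: ✓ → 86
review_id=41: ✓ → 247
review_id=42: ✓ → 112
review_id=43: ✗
review_id=44: ✗
review_id=45: ✓ → 140
review_id=46: ✓ → 95
review_id=47: ✗
review_id=48: ✓ → 145
es_sum = 86 + 247 + 112 + 140 + 95 + 145 = 825

825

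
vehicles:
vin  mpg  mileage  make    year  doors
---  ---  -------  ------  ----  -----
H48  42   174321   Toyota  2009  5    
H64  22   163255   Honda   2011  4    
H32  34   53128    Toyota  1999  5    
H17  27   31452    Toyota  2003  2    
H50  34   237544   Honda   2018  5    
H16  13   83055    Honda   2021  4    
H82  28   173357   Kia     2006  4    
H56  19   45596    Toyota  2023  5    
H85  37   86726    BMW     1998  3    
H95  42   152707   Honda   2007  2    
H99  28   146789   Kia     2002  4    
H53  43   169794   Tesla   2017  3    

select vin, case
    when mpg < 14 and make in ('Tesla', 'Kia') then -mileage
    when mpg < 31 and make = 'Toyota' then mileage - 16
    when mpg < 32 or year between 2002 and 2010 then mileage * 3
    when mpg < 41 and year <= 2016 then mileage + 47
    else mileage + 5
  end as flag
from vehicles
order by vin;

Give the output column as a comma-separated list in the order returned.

249165, 31436, 53175, 522963, 237549, 169799, 45580, 489765, 520071, 86773, 458121, 440367

vin=H16: mpg < 32 or year between 2002 and 2010 → 249165
vin=H17: mpg < 31 and make = 'Toyota' → 31436
vin=H32: mpg < 41 and year <= 2016 → 53175
vin=H48: mpg < 32 or year between 2002 and 2010 → 522963
vin=H50: ELSE → 237549
vin=H53: ELSE → 169799
vin=H56: mpg < 31 and make = 'Toyota' → 45580
vin=H64: mpg < 32 or year between 2002 and 2010 → 489765
vin=H82: mpg < 32 or year between 2002 and 2010 → 520071
vin=H85: mpg < 41 and year <= 2016 → 86773
vin=H95: mpg < 32 or year between 2002 and 2010 → 458121
vin=H99: mpg < 32 or year between 2002 and 2010 → 440367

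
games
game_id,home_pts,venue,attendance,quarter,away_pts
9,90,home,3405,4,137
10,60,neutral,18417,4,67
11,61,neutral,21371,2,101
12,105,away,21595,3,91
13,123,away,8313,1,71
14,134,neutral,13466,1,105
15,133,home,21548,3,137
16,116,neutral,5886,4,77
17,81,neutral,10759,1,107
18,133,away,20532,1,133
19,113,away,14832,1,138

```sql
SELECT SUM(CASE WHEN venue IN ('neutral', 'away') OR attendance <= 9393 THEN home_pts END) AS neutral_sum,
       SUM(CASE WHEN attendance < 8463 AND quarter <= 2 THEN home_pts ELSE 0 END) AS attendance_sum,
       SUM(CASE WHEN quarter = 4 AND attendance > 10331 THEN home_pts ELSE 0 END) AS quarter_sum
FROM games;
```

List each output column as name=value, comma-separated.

[neutral_sum: venue IN ('neutral', 'away') OR attendance <= 9393]
game_id=9: ✓ → 90
game_id=10: ✓ → 60
game_id=11: ✓ → 61
game_id=12: ✓ → 105
game_id=13: ✓ → 123
game_id=14: ✓ → 134
game_id=15: ✗
game_id=16: ✓ → 116
game_id=17: ✓ → 81
game_id=18: ✓ → 133
game_id=19: ✓ → 113
neutral_sum = 90 + 60 + 61 + 105 + 123 + 134 + 116 + 81 + 133 + 113 = 1016
—
[attendance_sum: attendance < 8463 AND quarter <= 2]
game_id=9: ✗
game_id=10: ✗
game_id=11: ✗
game_id=12: ✗
game_id=13: ✓ → 123
game_id=14: ✗
game_id=15: ✗
game_id=16: ✗
game_id=17: ✗
game_id=18: ✗
game_id=19: ✗
attendance_sum = 123
—
[quarter_sum: quarter = 4 AND attendance > 10331]
game_id=9: ✗
game_id=10: ✓ → 60
game_id=11: ✗
game_id=12: ✗
game_id=13: ✗
game_id=14: ✗
game_id=15: ✗
game_id=16: ✗
game_id=17: ✗
game_id=18: ✗
game_id=19: ✗
quarter_sum = 60

neutral_sum=1016, attendance_sum=123, quarter_sum=60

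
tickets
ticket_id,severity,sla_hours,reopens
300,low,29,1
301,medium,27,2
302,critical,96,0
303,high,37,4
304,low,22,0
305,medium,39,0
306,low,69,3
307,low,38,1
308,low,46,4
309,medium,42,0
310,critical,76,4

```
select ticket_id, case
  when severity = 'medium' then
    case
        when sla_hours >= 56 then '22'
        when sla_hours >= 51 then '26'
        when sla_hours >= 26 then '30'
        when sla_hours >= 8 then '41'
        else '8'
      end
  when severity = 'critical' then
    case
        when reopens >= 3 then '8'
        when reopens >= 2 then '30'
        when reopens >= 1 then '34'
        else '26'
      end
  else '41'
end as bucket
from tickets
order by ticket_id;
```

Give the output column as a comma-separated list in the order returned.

41, 30, 26, 41, 41, 30, 41, 41, 41, 30, 8

ticket_id=300: severity='low' → outer ELSE → 41
ticket_id=301: severity='medium' → inner[sla_hours >= 26] → 30
ticket_id=302: severity='critical' → inner[ELSE] → 26
ticket_id=303: severity='high' → outer ELSE → 41
ticket_id=304: severity='low' → outer ELSE → 41
ticket_id=305: severity='medium' → inner[sla_hours >= 26] → 30
ticket_id=306: severity='low' → outer ELSE → 41
ticket_id=307: severity='low' → outer ELSE → 41
ticket_id=308: severity='low' → outer ELSE → 41
ticket_id=309: severity='medium' → inner[sla_hours >= 26] → 30
ticket_id=310: severity='critical' → inner[reopens >= 3] → 8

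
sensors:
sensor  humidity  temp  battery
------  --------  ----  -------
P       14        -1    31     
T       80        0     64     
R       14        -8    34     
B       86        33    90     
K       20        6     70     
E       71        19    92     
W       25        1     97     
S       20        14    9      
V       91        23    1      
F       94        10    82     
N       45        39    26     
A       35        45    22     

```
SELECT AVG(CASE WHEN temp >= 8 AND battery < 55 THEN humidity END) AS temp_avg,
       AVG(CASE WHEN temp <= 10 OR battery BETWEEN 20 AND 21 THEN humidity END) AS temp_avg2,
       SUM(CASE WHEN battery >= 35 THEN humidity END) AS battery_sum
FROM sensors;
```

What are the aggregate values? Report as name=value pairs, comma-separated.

[temp_avg: temp >= 8 AND battery < 55]
sensor=P: ✗
sensor=T: ✗
sensor=R: ✗
sensor=B: ✗
sensor=K: ✗
sensor=E: ✗
sensor=W: ✗
sensor=S: ✓ → 20
sensor=V: ✓ → 91
sensor=F: ✗
sensor=N: ✓ → 45
sensor=A: ✓ → 35
temp_avg = (20 + 91 + 45 + 35) / 4 = 47.75
—
[temp_avg2: temp <= 10 OR battery BETWEEN 20 AND 21]
sensor=P: ✓ → 14
sensor=T: ✓ → 80
sensor=R: ✓ → 14
sensor=B: ✗
sensor=K: ✓ → 20
sensor=E: ✗
sensor=W: ✓ → 25
sensor=S: ✗
sensor=V: ✗
sensor=F: ✓ → 94
sensor=N: ✗
sensor=A: ✗
temp_avg2 = (14 + 80 + 14 + 20 + 25 + 94) / 6 = 41.1666666667
—
[battery_sum: battery >= 35]
sensor=P: ✗
sensor=T: ✓ → 80
sensor=R: ✗
sensor=B: ✓ → 86
sensor=K: ✓ → 20
sensor=E: ✓ → 71
sensor=W: ✓ → 25
sensor=S: ✗
sensor=V: ✗
sensor=F: ✓ → 94
sensor=N: ✗
sensor=A: ✗
battery_sum = 80 + 86 + 20 + 71 + 25 + 94 = 376

temp_avg=47.75, temp_avg2=41.1666666667, battery_sum=376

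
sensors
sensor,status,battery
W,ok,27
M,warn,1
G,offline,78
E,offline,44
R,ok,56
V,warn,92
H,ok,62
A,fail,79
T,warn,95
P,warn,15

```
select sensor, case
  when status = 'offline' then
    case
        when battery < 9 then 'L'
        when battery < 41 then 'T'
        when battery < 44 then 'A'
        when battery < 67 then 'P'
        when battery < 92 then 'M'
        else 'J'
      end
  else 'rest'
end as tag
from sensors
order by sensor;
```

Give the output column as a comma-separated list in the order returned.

sensor=A: status='fail' → outer ELSE → rest
sensor=E: status='offline' → inner[battery < 67] → P
sensor=G: status='offline' → inner[battery < 92] → M
sensor=H: status='ok' → outer ELSE → rest
sensor=M: status='warn' → outer ELSE → rest
sensor=P: status='warn' → outer ELSE → rest
sensor=R: status='ok' → outer ELSE → rest
sensor=T: status='warn' → outer ELSE → rest
sensor=V: status='warn' → outer ELSE → rest
sensor=W: status='ok' → outer ELSE → rest

rest, P, M, rest, rest, rest, rest, rest, rest, rest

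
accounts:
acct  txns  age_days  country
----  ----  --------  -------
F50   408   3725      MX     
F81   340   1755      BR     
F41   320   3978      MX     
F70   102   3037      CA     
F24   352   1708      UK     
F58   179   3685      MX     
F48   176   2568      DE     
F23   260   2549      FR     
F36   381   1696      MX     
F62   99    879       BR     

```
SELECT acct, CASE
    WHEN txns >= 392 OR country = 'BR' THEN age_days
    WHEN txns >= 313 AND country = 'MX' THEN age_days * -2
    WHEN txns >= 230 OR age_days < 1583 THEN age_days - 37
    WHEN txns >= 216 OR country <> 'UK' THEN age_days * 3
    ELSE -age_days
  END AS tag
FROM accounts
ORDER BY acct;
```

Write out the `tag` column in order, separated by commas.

2512, 1671, -3392, -7956, 7704, 3725, 11055, 879, 9111, 1755

acct=F23: txns >= 230 OR age_days < 1583 → 2512
acct=F24: txns >= 230 OR age_days < 1583 → 1671
acct=F36: txns >= 313 AND country = 'MX' → -3392
acct=F41: txns >= 313 AND country = 'MX' → -7956
acct=F48: txns >= 216 OR country <> 'UK' → 7704
acct=F50: txns >= 392 OR country = 'BR' → 3725
acct=F58: txns >= 216 OR country <> 'UK' → 11055
acct=F62: txns >= 392 OR country = 'BR' → 879
acct=F70: txns >= 216 OR country <> 'UK' → 9111
acct=F81: txns >= 392 OR country = 'BR' → 1755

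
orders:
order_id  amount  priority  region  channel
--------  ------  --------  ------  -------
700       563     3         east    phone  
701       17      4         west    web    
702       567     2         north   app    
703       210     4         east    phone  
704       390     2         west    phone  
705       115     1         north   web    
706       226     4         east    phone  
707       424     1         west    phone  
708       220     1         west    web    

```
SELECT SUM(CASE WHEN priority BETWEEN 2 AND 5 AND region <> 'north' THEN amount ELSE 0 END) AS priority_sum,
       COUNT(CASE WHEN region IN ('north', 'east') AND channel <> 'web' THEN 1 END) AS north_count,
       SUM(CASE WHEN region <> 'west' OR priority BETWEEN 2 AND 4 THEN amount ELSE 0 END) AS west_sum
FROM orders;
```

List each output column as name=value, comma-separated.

priority_sum=1406, north_count=4, west_sum=2088

[priority_sum: priority BETWEEN 2 AND 5 AND region <> 'north']
order_id=700: ✓ → 563
order_id=701: ✓ → 17
order_id=702: ✗
order_id=703: ✓ → 210
order_id=704: ✓ → 390
order_id=705: ✗
order_id=706: ✓ → 226
order_id=707: ✗
order_id=708: ✗
priority_sum = 563 + 17 + 210 + 390 + 226 = 1406
—
[north_count: region IN ('north', 'east') AND channel <> 'web']
order_id=700: ✓ → 1
order_id=701: ✗
order_id=702: ✓ → 1
order_id=703: ✓ → 1
order_id=704: ✗
order_id=705: ✗
order_id=706: ✓ → 1
order_id=707: ✗
order_id=708: ✗
north_count = COUNT(1, 1, 1, 1) = 4
—
[west_sum: region <> 'west' OR priority BETWEEN 2 AND 4]
order_id=700: ✓ → 563
order_id=701: ✓ → 17
order_id=702: ✓ → 567
order_id=703: ✓ → 210
order_id=704: ✓ → 390
order_id=705: ✓ → 115
order_id=706: ✓ → 226
order_id=707: ✗
order_id=708: ✗
west_sum = 563 + 17 + 567 + 210 + 390 + 115 + 226 = 2088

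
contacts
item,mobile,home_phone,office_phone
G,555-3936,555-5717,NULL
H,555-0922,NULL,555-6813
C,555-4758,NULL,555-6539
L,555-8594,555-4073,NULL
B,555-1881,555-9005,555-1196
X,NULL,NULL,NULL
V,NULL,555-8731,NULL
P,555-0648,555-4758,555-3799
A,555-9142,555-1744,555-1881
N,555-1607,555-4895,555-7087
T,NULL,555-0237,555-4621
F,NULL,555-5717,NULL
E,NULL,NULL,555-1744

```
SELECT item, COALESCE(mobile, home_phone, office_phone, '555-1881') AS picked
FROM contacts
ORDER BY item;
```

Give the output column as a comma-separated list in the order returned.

item=A: mobile=555-9142 → 555-9142
item=B: mobile=555-1881 → 555-1881
item=C: mobile=555-4758 → 555-4758
item=E: mobile=NULL, home_phone=NULL, office_phone=555-1744 → 555-1744
item=F: mobile=NULL, home_phone=555-5717 → 555-5717
item=G: mobile=555-3936 → 555-3936
item=H: mobile=555-0922 → 555-0922
item=L: mobile=555-8594 → 555-8594
item=N: mobile=555-1607 → 555-1607
item=P: mobile=555-0648 → 555-0648
item=T: mobile=NULL, home_phone=555-0237 → 555-0237
item=V: mobile=NULL, home_phone=555-8731 → 555-8731
item=X: mobile=NULL, home_phone=NULL, office_phone=NULL, → literal 555-1881 → 555-1881

555-9142, 555-1881, 555-4758, 555-1744, 555-5717, 555-3936, 555-0922, 555-8594, 555-1607, 555-0648, 555-0237, 555-8731, 555-1881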